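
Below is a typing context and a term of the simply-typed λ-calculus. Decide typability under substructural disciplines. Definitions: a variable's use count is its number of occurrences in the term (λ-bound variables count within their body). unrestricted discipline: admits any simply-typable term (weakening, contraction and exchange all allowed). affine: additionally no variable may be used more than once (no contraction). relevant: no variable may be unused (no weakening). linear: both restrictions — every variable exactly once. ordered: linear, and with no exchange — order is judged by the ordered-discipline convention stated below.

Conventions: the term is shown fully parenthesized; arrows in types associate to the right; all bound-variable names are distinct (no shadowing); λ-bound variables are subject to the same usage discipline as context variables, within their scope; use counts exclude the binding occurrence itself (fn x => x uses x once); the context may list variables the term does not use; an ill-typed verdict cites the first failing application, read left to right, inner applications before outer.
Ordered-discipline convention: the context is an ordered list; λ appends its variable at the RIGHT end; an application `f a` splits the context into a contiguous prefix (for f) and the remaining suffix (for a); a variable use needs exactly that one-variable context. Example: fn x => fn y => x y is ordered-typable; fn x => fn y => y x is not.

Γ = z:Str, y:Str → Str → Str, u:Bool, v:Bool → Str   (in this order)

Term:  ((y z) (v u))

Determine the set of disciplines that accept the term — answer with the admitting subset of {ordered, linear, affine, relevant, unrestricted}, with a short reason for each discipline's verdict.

accepted by: linear, affine, relevant, unrestricted
counts: z: 1×; y: 1×; u: 1×; v: 1×
use order (left to right): y, z, v, u
typing: the term checks, with type Str
ordered ✗ (use order y, z, v, u needs exchange)
linear ✓ (exactly-once usage across z, y, u, v)
affine ✓ (z, y, u, v: no repeats, contraction unneeded)
relevant ✓ (z, y, u, v: all used, weakening unneeded)
unrestricted ✓ (typability at Str is all that's needed)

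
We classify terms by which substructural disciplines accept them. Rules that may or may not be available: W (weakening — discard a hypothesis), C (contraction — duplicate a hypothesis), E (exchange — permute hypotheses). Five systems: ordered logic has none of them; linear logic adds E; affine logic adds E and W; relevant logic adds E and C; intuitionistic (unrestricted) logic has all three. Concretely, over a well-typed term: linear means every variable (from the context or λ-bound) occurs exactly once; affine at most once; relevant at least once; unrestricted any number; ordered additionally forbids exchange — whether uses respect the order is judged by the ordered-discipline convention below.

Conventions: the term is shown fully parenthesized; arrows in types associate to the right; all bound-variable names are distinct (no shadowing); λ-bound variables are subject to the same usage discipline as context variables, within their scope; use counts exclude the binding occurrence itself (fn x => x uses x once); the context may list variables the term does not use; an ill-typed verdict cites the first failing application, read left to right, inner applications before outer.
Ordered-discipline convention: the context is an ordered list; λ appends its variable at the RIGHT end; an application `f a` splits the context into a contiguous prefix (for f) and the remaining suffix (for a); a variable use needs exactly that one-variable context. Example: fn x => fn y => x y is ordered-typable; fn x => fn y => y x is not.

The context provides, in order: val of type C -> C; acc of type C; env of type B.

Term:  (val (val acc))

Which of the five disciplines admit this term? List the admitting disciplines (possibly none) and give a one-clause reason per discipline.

admitted by: unrestricted
use counts: val=2, acc=1, env=0
left-to-right use order: val, val, acc
typing: ✓ — C
ordered: ✗ — repeated use of val ×2; needs weakening: env unused
linear: ✗ — repeated use of val ×2; needs weakening: env unused
affine: ✗ — repeated use of val ×2
relevant: ✗ — needs weakening: env unused
unrestricted: ✓ — well-typed at C; no restrictions here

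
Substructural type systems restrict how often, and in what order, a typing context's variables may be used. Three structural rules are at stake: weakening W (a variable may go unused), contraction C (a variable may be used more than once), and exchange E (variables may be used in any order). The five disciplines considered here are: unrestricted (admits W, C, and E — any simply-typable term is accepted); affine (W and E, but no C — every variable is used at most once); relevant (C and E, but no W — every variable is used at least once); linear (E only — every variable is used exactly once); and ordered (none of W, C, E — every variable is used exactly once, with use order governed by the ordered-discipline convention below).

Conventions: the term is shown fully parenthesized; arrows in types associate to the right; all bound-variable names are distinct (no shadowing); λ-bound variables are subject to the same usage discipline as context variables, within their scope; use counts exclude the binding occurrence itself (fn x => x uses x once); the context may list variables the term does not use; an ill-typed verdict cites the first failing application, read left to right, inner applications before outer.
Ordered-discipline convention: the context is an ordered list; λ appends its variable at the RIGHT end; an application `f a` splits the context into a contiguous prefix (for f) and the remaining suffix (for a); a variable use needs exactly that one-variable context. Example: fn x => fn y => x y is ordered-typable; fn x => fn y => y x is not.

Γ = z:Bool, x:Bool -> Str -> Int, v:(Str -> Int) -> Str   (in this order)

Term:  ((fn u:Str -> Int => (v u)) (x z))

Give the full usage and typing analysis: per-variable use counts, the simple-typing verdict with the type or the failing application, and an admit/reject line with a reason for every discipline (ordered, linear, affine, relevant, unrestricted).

use counts: z=1, x=1, v=1, u (λ-bound)=1
use order (left to right): v, u, x, z
typing: ✓ — Str
ordered: ✗, no ordered split (uses run v, u, x, z)
linear: ✓, single use per variable (z, x, v, u)
affine: ✓, none of z, x, v, u used more than once
relevant: ✓, z, x, v, u: all used, weakening unneeded
unrestricted: ✓, type-checks (Str) and nothing is barred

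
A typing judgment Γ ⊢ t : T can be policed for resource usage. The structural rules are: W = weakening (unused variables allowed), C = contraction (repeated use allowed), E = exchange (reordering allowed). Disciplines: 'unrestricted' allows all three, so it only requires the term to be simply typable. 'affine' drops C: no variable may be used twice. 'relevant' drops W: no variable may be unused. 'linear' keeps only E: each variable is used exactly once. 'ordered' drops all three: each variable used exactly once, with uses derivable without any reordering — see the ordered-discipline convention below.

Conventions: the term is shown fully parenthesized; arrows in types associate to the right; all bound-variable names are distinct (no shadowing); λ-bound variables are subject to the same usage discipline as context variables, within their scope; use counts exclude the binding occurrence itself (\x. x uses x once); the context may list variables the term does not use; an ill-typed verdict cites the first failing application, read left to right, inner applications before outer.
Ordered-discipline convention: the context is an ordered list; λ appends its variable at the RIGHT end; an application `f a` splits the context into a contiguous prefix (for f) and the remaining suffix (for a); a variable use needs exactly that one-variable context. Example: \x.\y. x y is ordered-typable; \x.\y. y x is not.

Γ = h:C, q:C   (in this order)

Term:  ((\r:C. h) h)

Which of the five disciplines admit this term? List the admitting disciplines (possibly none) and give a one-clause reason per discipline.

accepted by: unrestricted
usage: h: 2, q: 0, r (λ-bound): 0
left-to-right use order: h, h
typing: ✓ — C
ordered: ✗, h ×2 used more than once (contraction); q, r never used (weakening)
linear: ✗, h ×2 used more than once (contraction); q, r never used (weakening)
affine: ✗, h ×2 used more than once (contraction)
relevant: ✗, q, r never used (weakening)
unrestricted: ✓, simply typable at C; W, C, E all held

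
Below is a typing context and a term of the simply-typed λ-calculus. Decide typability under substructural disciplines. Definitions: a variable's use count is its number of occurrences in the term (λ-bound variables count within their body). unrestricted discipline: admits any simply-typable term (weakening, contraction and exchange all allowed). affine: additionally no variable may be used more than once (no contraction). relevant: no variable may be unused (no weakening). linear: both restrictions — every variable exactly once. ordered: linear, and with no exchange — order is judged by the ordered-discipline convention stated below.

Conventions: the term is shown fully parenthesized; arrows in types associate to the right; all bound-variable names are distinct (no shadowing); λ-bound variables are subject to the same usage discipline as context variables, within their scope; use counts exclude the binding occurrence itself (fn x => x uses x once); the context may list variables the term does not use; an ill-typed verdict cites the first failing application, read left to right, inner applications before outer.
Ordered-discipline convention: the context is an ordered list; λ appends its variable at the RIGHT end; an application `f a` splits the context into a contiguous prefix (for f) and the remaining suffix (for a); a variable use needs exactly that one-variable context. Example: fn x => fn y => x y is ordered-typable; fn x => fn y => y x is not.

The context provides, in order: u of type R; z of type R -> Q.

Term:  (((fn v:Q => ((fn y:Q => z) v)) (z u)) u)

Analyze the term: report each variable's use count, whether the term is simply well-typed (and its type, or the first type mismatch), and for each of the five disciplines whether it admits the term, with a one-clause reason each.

usage: u=2; z=2; v (bound)=1; y (bound)=0
left-to-right use order: z, v, z, u, u
typing: the term checks, with type Q
ordered: ✗, needs contraction — u ×2, z ×2; y left unused
linear: ✗, needs contraction — u ×2, z ×2; y left unused
affine: ✗, needs contraction — u ×2, z ×2
relevant: ✗, y left unused
unrestricted: ✓, well-typed at Q; no restrictions here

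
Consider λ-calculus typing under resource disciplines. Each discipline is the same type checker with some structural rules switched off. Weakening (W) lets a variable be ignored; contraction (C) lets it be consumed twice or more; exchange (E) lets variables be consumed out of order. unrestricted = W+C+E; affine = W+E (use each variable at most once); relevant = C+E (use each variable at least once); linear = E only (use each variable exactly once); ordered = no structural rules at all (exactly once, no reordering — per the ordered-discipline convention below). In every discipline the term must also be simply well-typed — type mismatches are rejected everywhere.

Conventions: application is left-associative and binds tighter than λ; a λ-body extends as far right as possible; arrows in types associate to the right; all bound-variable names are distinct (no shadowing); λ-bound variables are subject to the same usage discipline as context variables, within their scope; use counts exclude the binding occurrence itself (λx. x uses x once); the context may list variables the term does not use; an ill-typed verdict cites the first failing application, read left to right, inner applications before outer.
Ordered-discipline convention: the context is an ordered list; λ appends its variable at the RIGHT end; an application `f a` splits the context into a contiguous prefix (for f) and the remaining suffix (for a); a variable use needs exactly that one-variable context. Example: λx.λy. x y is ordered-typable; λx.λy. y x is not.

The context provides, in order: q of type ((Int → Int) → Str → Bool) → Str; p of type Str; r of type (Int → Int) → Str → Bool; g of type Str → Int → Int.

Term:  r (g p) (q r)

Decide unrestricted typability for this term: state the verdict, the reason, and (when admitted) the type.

yes — type-checks (Bool) and nothing is barred; term : Bool
usage: q=1; p=1; r=2; g=1
use order (left to right): r, g, p, q, r
typing: ✓ — Bool
across the five disciplines: ordered ✗ · linear ✗ · affine ✗ · relevant ✓ · unrestricted ✓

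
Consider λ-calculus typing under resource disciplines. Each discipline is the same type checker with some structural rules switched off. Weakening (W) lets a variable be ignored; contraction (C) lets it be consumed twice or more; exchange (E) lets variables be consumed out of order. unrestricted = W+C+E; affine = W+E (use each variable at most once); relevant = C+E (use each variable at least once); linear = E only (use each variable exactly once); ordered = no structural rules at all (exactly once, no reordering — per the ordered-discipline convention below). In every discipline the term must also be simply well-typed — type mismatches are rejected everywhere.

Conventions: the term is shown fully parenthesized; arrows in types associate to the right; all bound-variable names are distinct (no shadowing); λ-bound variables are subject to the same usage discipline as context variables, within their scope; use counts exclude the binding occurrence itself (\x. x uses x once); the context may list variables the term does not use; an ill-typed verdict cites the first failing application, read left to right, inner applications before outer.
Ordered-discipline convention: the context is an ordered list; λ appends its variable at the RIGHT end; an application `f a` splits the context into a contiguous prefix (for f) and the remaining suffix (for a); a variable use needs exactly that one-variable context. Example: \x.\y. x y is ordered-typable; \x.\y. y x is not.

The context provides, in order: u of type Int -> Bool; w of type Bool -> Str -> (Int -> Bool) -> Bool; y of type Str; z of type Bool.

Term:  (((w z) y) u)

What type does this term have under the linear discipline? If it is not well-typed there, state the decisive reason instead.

term : Bool
use counts: u: 1×, w: 1×, y: 1×, z: 1×
use order (left to right): w, z, y, u
typing: the term checks, with type Bool
across the five disciplines: ordered ✗, linear ✓, affine ✓, relevant ✓, unrestricted ✓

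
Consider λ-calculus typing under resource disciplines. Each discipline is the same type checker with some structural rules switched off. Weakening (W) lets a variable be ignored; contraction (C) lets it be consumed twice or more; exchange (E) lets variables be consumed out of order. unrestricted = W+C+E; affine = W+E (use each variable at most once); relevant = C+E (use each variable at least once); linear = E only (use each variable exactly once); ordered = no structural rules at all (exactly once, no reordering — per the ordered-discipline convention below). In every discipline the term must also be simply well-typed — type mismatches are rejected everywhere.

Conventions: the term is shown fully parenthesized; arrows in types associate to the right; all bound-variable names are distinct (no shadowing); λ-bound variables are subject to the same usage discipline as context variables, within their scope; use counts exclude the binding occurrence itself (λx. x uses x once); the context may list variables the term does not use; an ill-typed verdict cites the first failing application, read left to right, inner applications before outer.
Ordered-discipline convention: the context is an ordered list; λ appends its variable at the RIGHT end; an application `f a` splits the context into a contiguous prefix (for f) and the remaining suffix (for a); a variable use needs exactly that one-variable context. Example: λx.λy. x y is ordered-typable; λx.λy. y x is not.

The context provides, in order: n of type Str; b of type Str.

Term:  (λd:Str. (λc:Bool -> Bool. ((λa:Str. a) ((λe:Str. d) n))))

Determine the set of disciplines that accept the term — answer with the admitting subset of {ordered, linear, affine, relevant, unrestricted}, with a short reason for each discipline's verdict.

admitted in: affine, unrestricted
variable uses: n: 1×, b: 0×, d (bound): 1×, c (bound): 0×, a (bound): 1×, e (bound): 0×
use order (left to right): a, d, n
typing: the term checks, with type Str -> (Bool -> Bool) -> Str
ordered: ✗, b, c, e left unused
linear: ✗, b, c, e left unused
affine: ✓, none of n, b, d, c, a, e used more than once
relevant: ✗, b, c, e left unused
unrestricted: ✓, simply typable at Str -> (Bool -> Bool) -> Str; W, C, E all held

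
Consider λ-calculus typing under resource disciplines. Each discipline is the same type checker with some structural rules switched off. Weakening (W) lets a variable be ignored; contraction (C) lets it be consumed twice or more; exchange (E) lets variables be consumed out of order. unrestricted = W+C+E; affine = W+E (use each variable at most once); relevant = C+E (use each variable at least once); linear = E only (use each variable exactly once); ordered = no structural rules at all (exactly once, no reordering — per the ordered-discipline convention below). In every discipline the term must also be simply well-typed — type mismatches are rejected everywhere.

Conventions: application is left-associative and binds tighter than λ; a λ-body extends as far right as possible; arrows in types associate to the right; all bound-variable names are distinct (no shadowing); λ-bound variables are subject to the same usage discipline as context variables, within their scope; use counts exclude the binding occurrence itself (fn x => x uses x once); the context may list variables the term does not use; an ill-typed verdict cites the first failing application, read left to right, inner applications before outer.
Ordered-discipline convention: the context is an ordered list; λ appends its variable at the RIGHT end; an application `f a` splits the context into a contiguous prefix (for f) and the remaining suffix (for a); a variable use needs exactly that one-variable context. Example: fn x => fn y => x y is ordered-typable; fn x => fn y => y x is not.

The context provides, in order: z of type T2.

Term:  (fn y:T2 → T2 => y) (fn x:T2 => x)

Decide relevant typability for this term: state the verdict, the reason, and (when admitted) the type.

no — z never used (weakening)
use counts: z: 0×; y (bound): 1×; x (bound): 1×
left-to-right use order: y, x
typing: the term checks, with type T2 → T2
per-discipline verdicts: ordered ✗ | linear ✗ | affine ✓ | relevant ✗ | unrestricted ✓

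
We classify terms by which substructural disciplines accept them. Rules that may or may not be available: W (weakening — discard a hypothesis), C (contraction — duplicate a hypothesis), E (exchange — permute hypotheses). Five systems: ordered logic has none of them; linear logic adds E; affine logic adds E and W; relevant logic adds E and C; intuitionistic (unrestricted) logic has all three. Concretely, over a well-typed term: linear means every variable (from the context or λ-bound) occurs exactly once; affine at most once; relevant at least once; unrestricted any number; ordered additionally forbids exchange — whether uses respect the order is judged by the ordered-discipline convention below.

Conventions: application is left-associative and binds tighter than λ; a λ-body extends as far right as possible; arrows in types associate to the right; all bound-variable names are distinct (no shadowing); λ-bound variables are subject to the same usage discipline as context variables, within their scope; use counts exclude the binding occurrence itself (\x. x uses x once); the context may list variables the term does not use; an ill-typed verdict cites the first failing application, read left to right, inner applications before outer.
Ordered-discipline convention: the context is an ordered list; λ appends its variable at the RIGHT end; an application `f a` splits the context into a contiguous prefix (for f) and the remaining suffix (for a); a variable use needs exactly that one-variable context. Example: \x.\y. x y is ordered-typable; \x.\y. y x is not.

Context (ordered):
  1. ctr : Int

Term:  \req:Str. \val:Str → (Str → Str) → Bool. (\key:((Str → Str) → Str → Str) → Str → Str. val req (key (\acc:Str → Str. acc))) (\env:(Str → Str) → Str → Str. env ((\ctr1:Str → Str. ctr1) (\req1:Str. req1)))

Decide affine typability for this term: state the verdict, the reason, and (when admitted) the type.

yes — at most one use each (ctr, req, val, key, acc, env, ctr1, req1); term : Str → (Str → (Str → Str) → Bool) → Bool
variable uses: ctr: 0, req (bound): 1, val (bound): 1, key (bound): 1, acc (bound): 1, env (bound): 1, ctr1 (bound): 1, req1 (bound): 1
order of uses: val, req, key, acc, env, ctr1, req1
typing: well-typed at Str → (Str → (Str → Str) → Bool) → Bool
all disciplines: ordered ✗ | linear ✗ | affine ✓ | relevant ✗ | unrestricted ✓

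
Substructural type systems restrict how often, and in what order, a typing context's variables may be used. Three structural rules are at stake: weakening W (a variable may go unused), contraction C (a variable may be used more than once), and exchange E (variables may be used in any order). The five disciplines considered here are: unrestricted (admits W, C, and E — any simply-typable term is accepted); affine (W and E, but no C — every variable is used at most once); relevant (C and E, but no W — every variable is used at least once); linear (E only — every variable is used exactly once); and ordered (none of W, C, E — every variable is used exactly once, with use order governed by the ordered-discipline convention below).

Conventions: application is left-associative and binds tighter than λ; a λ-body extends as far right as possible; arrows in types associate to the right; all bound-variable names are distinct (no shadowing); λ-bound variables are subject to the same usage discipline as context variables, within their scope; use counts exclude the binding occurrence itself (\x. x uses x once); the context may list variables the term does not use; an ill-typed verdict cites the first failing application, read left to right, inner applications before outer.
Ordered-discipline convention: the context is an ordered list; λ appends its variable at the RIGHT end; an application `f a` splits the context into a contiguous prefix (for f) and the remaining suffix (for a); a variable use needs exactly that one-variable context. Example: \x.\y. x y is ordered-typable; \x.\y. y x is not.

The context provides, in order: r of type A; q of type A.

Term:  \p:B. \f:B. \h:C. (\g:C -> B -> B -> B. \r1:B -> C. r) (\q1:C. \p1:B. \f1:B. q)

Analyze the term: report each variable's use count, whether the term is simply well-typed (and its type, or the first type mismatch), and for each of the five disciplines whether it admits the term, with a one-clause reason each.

usage: r ×1; q ×1; p (λ-bound) ×0; f (λ-bound) ×0; h (λ-bound) ×0; g (λ-bound) ×0; r1 (λ-bound) ×0; q1 (λ-bound) ×0; p1 (λ-bound) ×0; f1 (λ-bound) ×0
use order (left to right): r, q
typing: ill-typed: an argument C -> B -> B -> A mismatches the expected C -> B -> B -> B
ordered: ✗ — the type mismatch rejects it
linear: ✗ — not simply typable
affine: ✗ — fails simple typing
relevant: ✗ — a type mismatch blocks all five
unrestricted: ✗ — the type mismatch rejects it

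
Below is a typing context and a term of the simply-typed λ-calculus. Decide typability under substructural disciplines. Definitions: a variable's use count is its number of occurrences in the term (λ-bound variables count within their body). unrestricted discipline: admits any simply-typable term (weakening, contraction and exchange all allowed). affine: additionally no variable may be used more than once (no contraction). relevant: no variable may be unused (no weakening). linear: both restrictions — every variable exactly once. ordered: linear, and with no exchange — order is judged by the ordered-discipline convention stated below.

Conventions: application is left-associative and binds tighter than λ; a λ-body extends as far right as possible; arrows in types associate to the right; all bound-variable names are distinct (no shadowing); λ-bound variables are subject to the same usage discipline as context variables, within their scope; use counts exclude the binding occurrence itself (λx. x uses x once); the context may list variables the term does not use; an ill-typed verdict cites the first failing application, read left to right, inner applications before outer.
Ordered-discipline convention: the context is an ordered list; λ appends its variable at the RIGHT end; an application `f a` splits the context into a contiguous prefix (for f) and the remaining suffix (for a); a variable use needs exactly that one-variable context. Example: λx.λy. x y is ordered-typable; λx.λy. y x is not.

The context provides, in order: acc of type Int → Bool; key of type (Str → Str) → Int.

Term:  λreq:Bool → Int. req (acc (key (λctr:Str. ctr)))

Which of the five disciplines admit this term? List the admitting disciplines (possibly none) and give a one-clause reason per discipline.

admitted in: linear, affine, relevant, unrestricted
counts: acc: 1; key: 1; req (bound): 1; ctr (bound): 1
left-to-right use order: req, acc, key, ctr
typing: ✓ — (Bool → Int) → Int
ordered ✗ (no ordered split (uses run req, acc, key, ctr))
linear ✓ (single use per variable (acc, key, req, ctr))
affine ✓ (no duplicate uses among acc, key, req, ctr)
relevant ✓ (none of acc, key, req, ctr goes unused)
unrestricted ✓ (typability at (Bool → Int) → Int is all that's needed)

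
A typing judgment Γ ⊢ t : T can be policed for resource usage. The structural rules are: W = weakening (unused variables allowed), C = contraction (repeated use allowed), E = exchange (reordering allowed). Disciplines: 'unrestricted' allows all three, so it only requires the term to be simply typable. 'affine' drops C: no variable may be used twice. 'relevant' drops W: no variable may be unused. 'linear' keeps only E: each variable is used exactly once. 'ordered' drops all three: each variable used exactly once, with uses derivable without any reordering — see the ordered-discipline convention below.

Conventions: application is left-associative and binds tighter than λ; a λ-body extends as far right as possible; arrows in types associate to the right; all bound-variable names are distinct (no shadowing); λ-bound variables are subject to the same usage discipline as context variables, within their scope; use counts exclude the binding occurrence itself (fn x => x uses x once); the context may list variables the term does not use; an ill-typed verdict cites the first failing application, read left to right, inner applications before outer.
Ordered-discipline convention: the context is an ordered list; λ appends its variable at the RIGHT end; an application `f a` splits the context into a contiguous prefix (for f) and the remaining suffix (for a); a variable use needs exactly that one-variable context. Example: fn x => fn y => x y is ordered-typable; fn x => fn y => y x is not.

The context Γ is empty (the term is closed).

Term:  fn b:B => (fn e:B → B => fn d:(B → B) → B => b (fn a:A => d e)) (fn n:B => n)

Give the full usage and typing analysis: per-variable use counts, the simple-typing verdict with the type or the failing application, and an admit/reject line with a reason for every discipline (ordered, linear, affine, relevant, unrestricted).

use counts: b (λ-bound)=1, e (λ-bound)=1, d (λ-bound)=1, a (λ-bound)=0, n (λ-bound)=1
order of uses: b, d, e, n
typing: ill-typed: can't apply a value of type B
ordered: ✗, fails simple typing
linear: ✗, a type mismatch blocks all five
affine: ✗, the type mismatch rejects it
relevant: ✗, not simply typable
unrestricted: ✗, fails simple typing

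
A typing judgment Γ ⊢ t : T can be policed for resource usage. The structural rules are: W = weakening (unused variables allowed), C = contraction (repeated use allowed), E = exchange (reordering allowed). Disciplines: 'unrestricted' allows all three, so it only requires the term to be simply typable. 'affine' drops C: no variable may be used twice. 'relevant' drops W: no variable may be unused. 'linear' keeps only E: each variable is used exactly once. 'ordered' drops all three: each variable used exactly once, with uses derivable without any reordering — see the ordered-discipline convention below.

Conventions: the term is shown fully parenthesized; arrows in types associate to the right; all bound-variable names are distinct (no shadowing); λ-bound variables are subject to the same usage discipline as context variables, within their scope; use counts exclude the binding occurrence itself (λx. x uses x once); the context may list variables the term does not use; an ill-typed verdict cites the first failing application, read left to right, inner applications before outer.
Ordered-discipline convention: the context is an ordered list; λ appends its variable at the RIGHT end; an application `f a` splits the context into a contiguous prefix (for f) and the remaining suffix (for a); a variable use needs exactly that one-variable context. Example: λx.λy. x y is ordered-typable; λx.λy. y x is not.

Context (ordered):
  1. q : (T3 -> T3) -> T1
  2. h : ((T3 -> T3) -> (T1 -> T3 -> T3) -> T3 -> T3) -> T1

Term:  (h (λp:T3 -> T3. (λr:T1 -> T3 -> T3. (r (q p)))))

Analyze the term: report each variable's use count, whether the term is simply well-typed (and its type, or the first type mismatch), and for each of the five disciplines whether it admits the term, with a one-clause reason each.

variable uses: q=1, h=1, p (bound)=1, r (bound)=1
use order (left to right): h, r, q, p
typing: ✓ — T1
ordered: ✗ — use order h, r, q, p needs exchange
linear: ✓ — single use per variable (q, h, p, r)
affine: ✓ — none of q, h, p, r used more than once
relevant: ✓ — none of q, h, p, r goes unused
unrestricted: ✓ — well-typed at T1; no restrictions here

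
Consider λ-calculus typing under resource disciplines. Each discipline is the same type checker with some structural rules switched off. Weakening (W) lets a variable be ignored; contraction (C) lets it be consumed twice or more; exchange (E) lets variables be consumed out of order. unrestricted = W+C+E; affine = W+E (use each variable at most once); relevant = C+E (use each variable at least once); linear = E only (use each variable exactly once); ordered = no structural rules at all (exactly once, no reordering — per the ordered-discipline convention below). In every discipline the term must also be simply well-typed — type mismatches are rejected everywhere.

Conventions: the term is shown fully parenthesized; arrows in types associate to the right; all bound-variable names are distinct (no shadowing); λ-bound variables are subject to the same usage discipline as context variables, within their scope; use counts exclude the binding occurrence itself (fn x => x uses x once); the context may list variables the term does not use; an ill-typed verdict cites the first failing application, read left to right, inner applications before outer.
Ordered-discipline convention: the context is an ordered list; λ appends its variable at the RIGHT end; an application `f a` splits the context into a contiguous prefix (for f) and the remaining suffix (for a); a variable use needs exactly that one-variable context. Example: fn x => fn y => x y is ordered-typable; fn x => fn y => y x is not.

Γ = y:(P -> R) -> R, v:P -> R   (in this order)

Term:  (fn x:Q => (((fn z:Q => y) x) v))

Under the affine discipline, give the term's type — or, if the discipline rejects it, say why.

term : Q -> R
usage: y=1; v=1; x (λ-bound)=1; z (λ-bound)=0
use order (left to right): y, x, v
typing: well-typed — term : Q -> R
all disciplines: ordered ✗ | linear ✗ | affine ✓ | relevant ✗ | unrestricted ✓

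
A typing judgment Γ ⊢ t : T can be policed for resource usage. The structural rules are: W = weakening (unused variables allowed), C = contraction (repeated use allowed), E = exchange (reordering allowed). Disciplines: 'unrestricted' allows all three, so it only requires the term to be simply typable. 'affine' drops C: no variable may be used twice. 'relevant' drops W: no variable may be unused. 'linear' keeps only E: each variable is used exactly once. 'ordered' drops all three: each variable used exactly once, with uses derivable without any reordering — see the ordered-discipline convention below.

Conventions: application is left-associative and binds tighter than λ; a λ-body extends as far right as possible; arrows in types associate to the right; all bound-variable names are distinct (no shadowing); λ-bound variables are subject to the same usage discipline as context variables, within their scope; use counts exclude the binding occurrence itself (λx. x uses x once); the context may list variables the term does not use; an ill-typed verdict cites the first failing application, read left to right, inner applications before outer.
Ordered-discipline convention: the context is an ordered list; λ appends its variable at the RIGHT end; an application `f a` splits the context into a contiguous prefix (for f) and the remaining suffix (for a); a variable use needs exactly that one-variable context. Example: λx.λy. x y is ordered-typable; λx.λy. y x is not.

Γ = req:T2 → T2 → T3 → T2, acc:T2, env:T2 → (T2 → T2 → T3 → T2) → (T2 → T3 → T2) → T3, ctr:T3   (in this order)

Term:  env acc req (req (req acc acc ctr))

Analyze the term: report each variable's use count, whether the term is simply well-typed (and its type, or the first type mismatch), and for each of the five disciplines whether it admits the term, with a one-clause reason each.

counts: req: 3×; acc: 3×; env: 1×; ctr: 1×
order of uses: env, acc, req, req, req, acc, acc, ctr
typing: the term checks, with type T3
ordered: ✗, needs contraction — req ×3, acc ×3
linear: ✗, needs contraction — req ×3, acc ×3
affine: ✗, needs contraction — req ×3, acc ×3
relevant: ✓, at least one use each (req, acc, env, ctr)
unrestricted: ✓, well-typed at T3; no restrictions here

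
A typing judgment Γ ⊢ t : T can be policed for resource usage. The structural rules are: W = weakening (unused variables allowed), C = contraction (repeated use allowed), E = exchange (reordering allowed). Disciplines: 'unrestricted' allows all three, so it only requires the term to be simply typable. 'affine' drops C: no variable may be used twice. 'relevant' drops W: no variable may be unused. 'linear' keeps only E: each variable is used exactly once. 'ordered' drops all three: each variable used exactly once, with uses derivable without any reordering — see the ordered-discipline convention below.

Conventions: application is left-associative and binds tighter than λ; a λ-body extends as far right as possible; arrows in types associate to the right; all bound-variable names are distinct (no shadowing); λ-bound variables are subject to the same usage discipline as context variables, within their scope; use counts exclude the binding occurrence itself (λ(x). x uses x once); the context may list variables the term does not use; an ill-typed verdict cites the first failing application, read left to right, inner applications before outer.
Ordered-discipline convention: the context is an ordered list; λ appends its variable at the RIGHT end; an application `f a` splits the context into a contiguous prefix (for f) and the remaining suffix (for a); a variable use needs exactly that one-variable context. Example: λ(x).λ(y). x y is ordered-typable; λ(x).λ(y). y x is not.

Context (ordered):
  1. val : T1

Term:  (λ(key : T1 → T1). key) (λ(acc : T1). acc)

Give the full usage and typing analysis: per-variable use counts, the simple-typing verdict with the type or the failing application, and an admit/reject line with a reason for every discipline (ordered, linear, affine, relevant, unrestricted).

counts: val=0, key [bound]=1, acc [bound]=1
uses in reading order: key, acc
typing: well-typed at T1 → T1
ordered: ✗ — val never used (weakening)
linear: ✗ — val never used (weakening)
affine: ✓ — val, key, acc: no repeats, contraction unneeded
relevant: ✗ — val never used (weakening)
unrestricted: ✓ — type-checks (T1 → T1) and nothing is barred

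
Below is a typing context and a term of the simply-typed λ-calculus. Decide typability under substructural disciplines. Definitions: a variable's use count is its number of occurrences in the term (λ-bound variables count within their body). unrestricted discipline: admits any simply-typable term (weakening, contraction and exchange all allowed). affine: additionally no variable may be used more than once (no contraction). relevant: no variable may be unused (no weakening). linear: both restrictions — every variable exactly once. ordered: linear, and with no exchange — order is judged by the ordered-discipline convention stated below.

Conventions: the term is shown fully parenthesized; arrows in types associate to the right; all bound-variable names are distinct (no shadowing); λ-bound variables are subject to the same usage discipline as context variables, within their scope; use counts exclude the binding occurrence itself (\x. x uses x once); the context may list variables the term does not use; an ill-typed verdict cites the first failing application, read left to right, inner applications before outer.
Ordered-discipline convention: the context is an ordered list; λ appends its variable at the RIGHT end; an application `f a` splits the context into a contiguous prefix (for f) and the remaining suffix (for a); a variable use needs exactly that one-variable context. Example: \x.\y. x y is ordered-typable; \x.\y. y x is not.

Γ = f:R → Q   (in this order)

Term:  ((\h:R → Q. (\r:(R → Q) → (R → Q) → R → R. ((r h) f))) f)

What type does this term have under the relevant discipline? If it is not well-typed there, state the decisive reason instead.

term : ((R → Q) → (R → Q) → R → R) → R → R
counts: f ×2; h (bound) ×1; r (bound) ×1
uses in reading order: r, h, f, f
typing: well-typed at ((R → Q) → (R → Q) → R → R) → R → R
all disciplines: ordered ✗; linear ✗; affine ✗; relevant ✓; unrestricted ✓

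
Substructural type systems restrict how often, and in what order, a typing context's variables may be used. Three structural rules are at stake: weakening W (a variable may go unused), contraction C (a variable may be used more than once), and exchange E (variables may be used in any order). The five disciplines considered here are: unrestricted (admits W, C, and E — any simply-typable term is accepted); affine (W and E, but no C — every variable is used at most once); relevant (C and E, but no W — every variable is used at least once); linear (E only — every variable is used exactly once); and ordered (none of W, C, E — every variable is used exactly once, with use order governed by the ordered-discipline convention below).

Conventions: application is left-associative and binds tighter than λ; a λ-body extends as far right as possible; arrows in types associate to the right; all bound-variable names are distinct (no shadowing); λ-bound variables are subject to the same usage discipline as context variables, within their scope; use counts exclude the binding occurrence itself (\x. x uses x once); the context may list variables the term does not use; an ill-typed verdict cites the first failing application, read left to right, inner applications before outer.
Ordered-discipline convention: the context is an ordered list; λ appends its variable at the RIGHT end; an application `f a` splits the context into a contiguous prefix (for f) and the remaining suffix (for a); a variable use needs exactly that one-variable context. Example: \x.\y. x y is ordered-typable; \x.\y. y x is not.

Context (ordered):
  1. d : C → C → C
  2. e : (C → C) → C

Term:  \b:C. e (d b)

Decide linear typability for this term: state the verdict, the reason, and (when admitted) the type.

yes — d, e, b: one use apiece; term : C → C
use counts: d: 1×, e: 1×, b [bound]: 1×
uses in reading order: e, d, b
typing: well-typed at C → C
across the five disciplines: ordered ✗ · linear ✓ · affine ✓ · relevant ✓ · unrestricted ✓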